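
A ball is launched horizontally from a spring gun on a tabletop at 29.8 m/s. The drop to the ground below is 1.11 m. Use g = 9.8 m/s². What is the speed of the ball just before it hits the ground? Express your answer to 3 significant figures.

30.2 m/s

Fall time: t = √(2 × 1.11 / 9.8) = 0.4760 s.
At impact: v_x = 29.8 m/s (unchanged), v_y = g t = 9.8 × 0.4760 = 4.665 m/s.
Speed = √(v_x² + v_y²) = √(888.0 + 21.76) = 30.2 m/s.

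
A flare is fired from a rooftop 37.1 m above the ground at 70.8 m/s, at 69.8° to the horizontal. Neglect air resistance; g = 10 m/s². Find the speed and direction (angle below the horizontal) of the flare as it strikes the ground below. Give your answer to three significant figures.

v_x = 70.8 cos 69.8° = 24.45 m/s (constant).
|v_y| at impact = √((66.45)² + 2×10×37.1) = 71.82 m/s.
Speed = √(24.45² + 71.82²) = 75.9 m/s; angle = arctan(71.82/24.45) = 71.2° below horizontal.

75.9 m/s at 71.2° below the horizontal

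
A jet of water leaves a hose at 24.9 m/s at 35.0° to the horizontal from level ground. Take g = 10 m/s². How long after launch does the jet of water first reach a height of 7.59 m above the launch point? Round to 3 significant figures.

v_y0 = 24.9 sin 35.0° = 14.28 m/s.
Set y = v_y0 t − ½ g t² = 7.59: 5.000 t² − 14.28 t + 7.59 = 0.
t = [14.28 ± √(203.9 − 151.8)] / 10 = (14.28 ± 7.218) / 10, giving t = 0.706 s or t = 2.15 s.
The jet of water is on the way up at the first time, so t = 0.706 s.

0.706 s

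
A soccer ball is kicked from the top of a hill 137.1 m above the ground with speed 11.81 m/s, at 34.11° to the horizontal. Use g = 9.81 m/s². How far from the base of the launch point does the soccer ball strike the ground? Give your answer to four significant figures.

Components: v_x = 11.81 cos 34.11° = 9.7782 m/s, v_y = 11.81 sin 34.11° = 6.6229 m/s.
Vertical: 0 = 137.1 + 6.6229 t − ½(9.81) t² ⇒ 4.905 t² − 6.6229 t − 137.1 = 0.
t = [6.6229 + √(43.863 + 2689.9)] / 9.810 = 6.0049 s.
Horizontal: R = v_x · t = 9.7782 × 6.0049 = 58.72 m.

58.72 m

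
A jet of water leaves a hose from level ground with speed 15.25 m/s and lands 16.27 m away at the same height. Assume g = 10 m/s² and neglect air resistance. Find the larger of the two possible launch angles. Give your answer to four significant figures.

67.80°

Level-ground range: R = v₀² sin(2θ)/g ⇒ sin 2θ = R g / v₀² = 16.27×10/15.25² = 0.6996.
2θ = arcsin(0.6996) = 44.395° or 180° − 44.395° = 135.605°.
So θ = 22.20° or θ = 67.80°.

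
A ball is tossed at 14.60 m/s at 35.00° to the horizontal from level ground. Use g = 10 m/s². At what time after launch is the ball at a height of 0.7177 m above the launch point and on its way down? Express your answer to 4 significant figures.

v_y0 = 14.60 sin 35.00° = 8.3742 m/s.
Set y = v_y0 t − ½ g t² = 0.7177: 5.000 t² − 8.3742 t + 0.7177 = 0.
t = [8.3742 ± √(70.127 − 14.354)] / 10 = (8.3742 ± 7.4681) / 10, giving t = 0.09061 s or t = 1.584 s.
On the way down corresponds to the larger root: t = 1.584 s.

1.584 s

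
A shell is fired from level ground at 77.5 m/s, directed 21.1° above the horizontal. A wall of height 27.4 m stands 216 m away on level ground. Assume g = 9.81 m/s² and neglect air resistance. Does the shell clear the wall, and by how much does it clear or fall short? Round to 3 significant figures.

Yes — it clears the wall by 12.2 m.

v_x = 77.5 cos 21.1° = 72.30 m/s; v_y0 = 77.5 sin 21.1° = 27.90 m/s.
Time to reach the wall: t = 216 / 72.30 = 2.988 s.
Height at that point: y = 27.90×2.988 − 4.905×2.988² = 39.57 m.
That is 39.57 − 27.4 = 12.2 m above the top of the wall, so the shell clears it.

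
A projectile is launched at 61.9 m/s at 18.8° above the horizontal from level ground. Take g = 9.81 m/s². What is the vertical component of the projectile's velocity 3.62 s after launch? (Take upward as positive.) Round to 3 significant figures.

-15.6 m/s

Initial vertical component: v_y0 = 61.9 sin 18.8° = 19.95 m/s.
v_y(t) = v_y0 − g t = 19.95 − 9.81 × 3.62 = -15.6 m/s.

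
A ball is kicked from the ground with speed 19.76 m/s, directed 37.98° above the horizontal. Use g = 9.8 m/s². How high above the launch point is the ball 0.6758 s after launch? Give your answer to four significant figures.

5.980 m

v_y0 = 19.76 sin 37.98° = 12.160 m/s.
y(t) = v_y0 t − ½ g t² = 12.160×0.6758 − 4.900×0.6758² = 5.980 m.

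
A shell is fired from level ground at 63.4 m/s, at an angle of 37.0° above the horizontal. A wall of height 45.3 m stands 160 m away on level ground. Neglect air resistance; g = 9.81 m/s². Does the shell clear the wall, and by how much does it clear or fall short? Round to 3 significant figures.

Yes — it clears the wall by 26.3 m.

v_x = 63.4 cos 37.0° = 50.63 m/s; v_y0 = 63.4 sin 37.0° = 38.16 m/s.
Time to reach the wall: t = 160 / 50.63 = 3.160 s.
Height at that point: y = 38.16×3.160 − 4.905×3.160² = 71.61 m.
That is 71.61 − 45.3 = 26.3 m above the top of the wall, so the shell clears it.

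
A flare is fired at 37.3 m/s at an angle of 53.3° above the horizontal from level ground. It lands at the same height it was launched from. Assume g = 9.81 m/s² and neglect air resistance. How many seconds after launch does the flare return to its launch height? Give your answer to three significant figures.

Vertical component: v_y = 37.3 sin 53.3° = 29.91 m/s.
For a projectile landing at launch height, time of flight is t = 2 v_y / g = 2 × 29.91 / 9.81 = 6.10 s.

6.10 s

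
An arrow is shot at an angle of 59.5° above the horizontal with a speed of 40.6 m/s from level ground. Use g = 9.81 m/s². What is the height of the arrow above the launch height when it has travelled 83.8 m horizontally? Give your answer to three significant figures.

61.1 m

v_x = 40.6 cos 59.5° = 20.61 m/s, v_y0 = 40.6 sin 59.5° = 34.98 m/s.
Time to reach x = 83.8 m: t = x / v_x = 83.8 / 20.61 = 4.066 s.
y = v_y0 t − ½ g t² = 34.98×4.066 − 4.905×4.066² = 61.1 m.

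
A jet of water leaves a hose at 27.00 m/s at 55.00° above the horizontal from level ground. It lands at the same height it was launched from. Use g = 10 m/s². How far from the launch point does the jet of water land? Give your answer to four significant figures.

For level ground, R = v₀² sin(2θ) / g.
sin(2 × 55.00°) = sin 110.00° = 0.9397.
R = (27.00)² × 0.9397 / 10 = 68.50 m.

68.50 m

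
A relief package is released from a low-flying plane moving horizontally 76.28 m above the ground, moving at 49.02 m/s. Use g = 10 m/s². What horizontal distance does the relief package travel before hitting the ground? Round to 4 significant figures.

Initial vertical velocity is zero, so the fall time comes from h = ½ g t²: t = √(2 × 76.28 / 10) = 3.9059 s.
Horizontal motion is uniform at 49.02 m/s, so x = 49.02 × 3.9059 = 191.5 m.

191.5 m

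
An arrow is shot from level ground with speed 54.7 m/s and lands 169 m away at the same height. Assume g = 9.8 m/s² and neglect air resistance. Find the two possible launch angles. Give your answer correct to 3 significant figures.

Level-ground range: R = v₀² sin(2θ)/g ⇒ sin 2θ = R g / v₀² = 169×9.8/54.7² = 0.5535.
2θ = arcsin(0.5535) = 33.61° or 180° − 33.61° = 146.39°.
So θ = 16.8° or θ = 73.2°.

16.8° and 73.2°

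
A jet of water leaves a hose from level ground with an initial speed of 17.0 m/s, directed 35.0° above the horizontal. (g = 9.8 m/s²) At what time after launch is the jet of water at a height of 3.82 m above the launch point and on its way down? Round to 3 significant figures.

1.45 s

v_y0 = 17.0 sin 35.0° = 9.751 m/s.
Set y = v_y0 t − ½ g t² = 3.82: 4.900 t² − 9.751 t + 3.82 = 0.
t = [9.751 ± √(95.08 − 74.87)] / 9.8 = (9.751 ± 4.496) / 9.8, giving t = 0.536 s or t = 1.45 s.
On the way down corresponds to the larger root: t = 1.45 s.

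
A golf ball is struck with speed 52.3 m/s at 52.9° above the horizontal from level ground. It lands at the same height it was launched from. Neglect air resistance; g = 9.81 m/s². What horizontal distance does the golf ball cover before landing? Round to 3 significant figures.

For level ground, R = v₀² sin(2θ) / g.
sin(2 × 52.9°) = sin 105.8° = 0.9622.
R = (52.3)² × 0.9622 / 9.81 = 268 m.

268 m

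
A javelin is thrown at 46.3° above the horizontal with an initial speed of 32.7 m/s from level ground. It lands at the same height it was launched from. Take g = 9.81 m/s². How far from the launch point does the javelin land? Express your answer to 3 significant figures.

Components: v_x = 32.7 cos 46.3° = 22.59 m/s, v_y = 32.7 sin 46.3° = 23.64 m/s.
Time of flight (same landing height): t = 2 v_y / g = 2 × 23.64 / 9.81 = 4.820 s.
Range: R = v_x · t = 22.59 × 4.820 = 109 m.

109 m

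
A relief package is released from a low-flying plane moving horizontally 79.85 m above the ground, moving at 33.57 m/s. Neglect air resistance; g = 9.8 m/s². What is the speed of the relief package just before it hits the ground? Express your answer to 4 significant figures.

Fall time: t = √(2 × 79.85 / 9.8) = 4.0368 s.
At impact: v_x = 33.57 m/s (unchanged), v_y = g t = 9.8 × 4.0368 = 39.561 m/s.
Speed = √(v_x² + v_y²) = √(1126.9 + 1565.1) = 51.88 m/s.

51.88 m/s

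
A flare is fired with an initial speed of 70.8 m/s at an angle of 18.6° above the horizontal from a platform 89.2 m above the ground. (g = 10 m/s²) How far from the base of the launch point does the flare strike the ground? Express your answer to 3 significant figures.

Components: v_x = 70.8 cos 18.6° = 67.10 m/s, v_y = 70.8 sin 18.6° = 22.58 m/s.
Vertical: 0 = 89.2 + 22.58 t − ½(10) t² ⇒ 5.000 t² − 22.58 t − 89.2 = 0.
t = [22.58 + √(509.9 + 1784)] / 10.00 = 7.047 s.
Horizontal: R = v_x · t = 67.10 × 7.047 = 473 m.

473 m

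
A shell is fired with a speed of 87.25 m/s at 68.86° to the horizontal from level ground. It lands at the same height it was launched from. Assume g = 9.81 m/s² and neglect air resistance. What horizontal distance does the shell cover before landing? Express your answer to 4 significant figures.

522.1 m

For level ground, R = v₀² sin(2θ) / g.
sin(2 × 68.86°) = sin 137.72° = 0.6728.
R = (87.25)² × 0.6728 / 9.81 = 522.1 m.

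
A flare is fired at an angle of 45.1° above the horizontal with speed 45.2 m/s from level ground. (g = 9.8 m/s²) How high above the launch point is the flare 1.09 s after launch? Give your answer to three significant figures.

v_y0 = 45.2 sin 45.1° = 32.02 m/s.
y(t) = v_y0 t − ½ g t² = 32.02×1.09 − 4.900×1.09² = 29.1 m.

29.1 m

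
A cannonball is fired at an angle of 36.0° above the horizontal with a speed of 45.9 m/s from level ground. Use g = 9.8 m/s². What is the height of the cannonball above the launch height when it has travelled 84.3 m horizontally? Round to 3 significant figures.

36.0 m

v_x = 45.9 cos 36.0° = 37.13 m/s, v_y0 = 45.9 sin 36.0° = 26.98 m/s.
Time to reach x = 84.3 m: t = x / v_x = 84.3 / 37.13 = 2.270 s.
y = v_y0 t − ½ g t² = 26.98×2.270 − 4.900×2.270² = 36.0 m.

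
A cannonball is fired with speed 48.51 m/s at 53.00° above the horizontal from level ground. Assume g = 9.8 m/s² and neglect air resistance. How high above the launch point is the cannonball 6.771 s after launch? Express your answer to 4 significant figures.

v_y0 = 48.51 sin 53.00° = 38.742 m/s.
y(t) = v_y0 t − ½ g t² = 38.742×6.771 − 4.900×6.771² = 37.67 m.

37.67 m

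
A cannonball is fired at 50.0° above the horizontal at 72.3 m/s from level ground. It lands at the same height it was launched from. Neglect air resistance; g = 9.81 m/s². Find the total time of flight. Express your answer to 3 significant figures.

Vertical component: v_y = 72.3 sin 50.0° = 55.39 m/s.
For a projectile landing at launch height, time of flight is t = 2 v_y / g = 2 × 55.39 / 9.81 = 11.3 s.

11.3 s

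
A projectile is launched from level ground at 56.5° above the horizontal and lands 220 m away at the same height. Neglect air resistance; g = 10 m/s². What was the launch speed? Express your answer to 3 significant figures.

On level ground, R = v₀² sin(2θ) / g, so v₀ = √(R g / sin 2θ).
sin(2 × 56.5°) = 0.9205.
v₀ = √(220 × 10 / 0.9205) = √2390 = 48.9 m/s.

48.9 m/s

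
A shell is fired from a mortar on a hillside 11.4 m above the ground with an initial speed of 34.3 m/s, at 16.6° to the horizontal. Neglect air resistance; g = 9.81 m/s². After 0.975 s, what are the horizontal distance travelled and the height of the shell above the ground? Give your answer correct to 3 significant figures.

v_x = 34.3 cos 16.6° = 32.87 m/s; v_y0 = 34.3 sin 16.6° = 9.799 m/s.
x = v_x t = 32.87 × 0.975 = 32.0 m.
y = 11.4 + v_y0 t − ½ g t² = 16.3 m.

x = 32.0 m, y = 16.3 m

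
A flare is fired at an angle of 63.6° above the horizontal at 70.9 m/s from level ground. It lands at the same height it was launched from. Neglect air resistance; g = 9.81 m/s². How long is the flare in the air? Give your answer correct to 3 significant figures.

Vertical component: v_y = 70.9 sin 63.6° = 63.51 m/s.
For a projectile landing at launch height, time of flight is t = 2 v_y / g = 2 × 63.51 / 9.81 = 12.9 s.

12.9 s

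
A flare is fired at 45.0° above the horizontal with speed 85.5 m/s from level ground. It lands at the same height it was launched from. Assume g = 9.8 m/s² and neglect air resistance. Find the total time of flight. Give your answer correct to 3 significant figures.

12.3 s

Vertical component: v_y = 85.5 sin 45.0° = 60.46 m/s.
For a projectile landing at launch height, time of flight is t = 2 v_y / g = 2 × 60.46 / 9.8 = 12.3 s.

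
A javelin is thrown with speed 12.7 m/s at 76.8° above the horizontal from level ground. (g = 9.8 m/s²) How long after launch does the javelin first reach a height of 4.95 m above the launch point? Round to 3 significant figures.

v_y0 = 12.7 sin 76.8° = 12.36 m/s.
Set y = v_y0 t − ½ g t² = 4.95: 4.900 t² − 12.36 t + 4.95 = 0.
t = [12.36 ± √(152.8 − 97.02)] / 9.8 = (12.36 ± 7.469) / 9.8, giving t = 0.499 s or t = 2.02 s.
The javelin is on the way up at the first time, so t = 0.499 s.

0.499 s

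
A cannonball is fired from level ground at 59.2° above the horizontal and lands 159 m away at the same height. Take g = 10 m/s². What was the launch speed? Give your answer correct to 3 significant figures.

On level ground, R = v₀² sin(2θ) / g, so v₀ = √(R g / sin 2θ).
sin(2 × 59.2°) = 0.8796.
v₀ = √(159 × 10 / 0.8796) = √1808 = 42.5 m/s.

42.5 m/s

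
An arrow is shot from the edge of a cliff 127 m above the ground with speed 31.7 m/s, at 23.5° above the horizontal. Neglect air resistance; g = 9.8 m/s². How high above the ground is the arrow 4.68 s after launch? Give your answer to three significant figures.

v_y0 = 31.7 sin 23.5° = 12.64 m/s.
y(t) = 127 + v_y0 t − ½ g t² = 127 + 12.64×4.68 − ½×9.8×4.68² = 78.8 m.

78.8 m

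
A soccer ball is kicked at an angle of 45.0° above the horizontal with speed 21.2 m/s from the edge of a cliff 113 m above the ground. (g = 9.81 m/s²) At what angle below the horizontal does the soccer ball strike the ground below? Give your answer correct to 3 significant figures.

73.1°

v_x = 21.2 cos 45.0° = 14.99 m/s.
At impact |v_y| = √(v_y0² + 2 g h) = √(14.99² + 2×9.81×113) = 49.41 m/s.
Angle below horizontal = arctan(|v_y| / v_x) = arctan(49.41 / 14.99) = 73.1°.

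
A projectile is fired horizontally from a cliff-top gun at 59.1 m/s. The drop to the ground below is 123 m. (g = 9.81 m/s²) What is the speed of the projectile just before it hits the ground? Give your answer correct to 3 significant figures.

76.9 m/s

Fall time: t = √(2 × 123 / 9.81) = 5.008 s.
At impact: v_x = 59.1 m/s (unchanged), v_y = g t = 9.81 × 5.008 = 49.13 m/s.
Speed = √(v_x² + v_y²) = √(3493 + 2414) = 76.9 m/s.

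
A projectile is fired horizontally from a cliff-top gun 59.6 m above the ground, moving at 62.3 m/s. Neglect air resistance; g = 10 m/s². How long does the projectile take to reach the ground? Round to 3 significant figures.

3.45 s

The horizontal speed doesn't affect the fall. With v_y0 = 0, h = ½ g t².
t = √(2 × 59.6 / 10) = √11.92 = 3.45 s.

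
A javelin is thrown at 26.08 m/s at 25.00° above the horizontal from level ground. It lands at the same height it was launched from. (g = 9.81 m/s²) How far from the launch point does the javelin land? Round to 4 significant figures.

Components: v_x = 26.08 cos 25.00° = 23.637 m/s, v_y = 26.08 sin 25.00° = 11.022 m/s.
Time of flight (same landing height): t = 2 v_y / g = 2 × 11.022 / 9.81 = 2.2471 s.
Range: R = v_x · t = 23.637 × 2.2471 = 53.11 m.

53.11 m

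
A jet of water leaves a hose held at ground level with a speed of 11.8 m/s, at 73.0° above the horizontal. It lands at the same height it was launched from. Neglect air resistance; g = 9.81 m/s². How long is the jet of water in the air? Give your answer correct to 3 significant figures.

Vertical component: v_y = 11.8 sin 73.0° = 11.28 m/s.
For a projectile landing at launch height, time of flight is t = 2 v_y / g = 2 × 11.28 / 9.81 = 2.30 s.

2.30 s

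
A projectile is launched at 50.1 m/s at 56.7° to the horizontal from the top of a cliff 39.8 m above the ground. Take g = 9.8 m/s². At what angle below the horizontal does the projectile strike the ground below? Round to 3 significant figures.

61.3°

v_x = 50.1 cos 56.7° = 27.51 m/s.
At impact |v_y| = √(v_y0² + 2 g h) = √(41.87² + 2×9.8×39.8) = 50.33 m/s.
Angle below horizontal = arctan(|v_y| / v_x) = arctan(50.33 / 27.51) = 61.3°.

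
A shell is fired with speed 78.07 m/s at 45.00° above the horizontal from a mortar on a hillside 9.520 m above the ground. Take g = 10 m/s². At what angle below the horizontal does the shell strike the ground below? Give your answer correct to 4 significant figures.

v_x = 78.07 cos 45.00° = 55.204 m/s.
At impact |v_y| = √(v_y0² + 2 g h) = √(55.204² + 2×10×9.520) = 56.902 m/s.
Angle below horizontal = arctan(|v_y| / v_x) = arctan(56.902 / 55.204) = 45.87°.

45.87°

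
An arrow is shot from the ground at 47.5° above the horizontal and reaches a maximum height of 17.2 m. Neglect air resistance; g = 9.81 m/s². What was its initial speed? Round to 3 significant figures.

At maximum height v_y = 0, so (v₀ sin θ)² = 2 g H.
v₀ sin 47.5° = √(2 × 9.81 × 17.2) = 18.37 m/s.
v₀ = 18.37 / sin 47.5° = 18.37 / 0.7373 = 24.9 m/s.

24.9 m/s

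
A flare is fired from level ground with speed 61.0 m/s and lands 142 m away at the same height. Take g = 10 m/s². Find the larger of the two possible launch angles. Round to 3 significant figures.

78.8°

Level-ground range: R = v₀² sin(2θ)/g ⇒ sin 2θ = R g / v₀² = 142×10/61.0² = 0.3816.
2θ = arcsin(0.3816) = 22.43° or 180° − 22.43° = 157.57°.
So θ = 11.2° or θ = 78.8°.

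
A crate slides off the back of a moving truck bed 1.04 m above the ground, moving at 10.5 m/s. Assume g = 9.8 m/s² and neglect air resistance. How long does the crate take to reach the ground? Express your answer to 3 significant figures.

0.461 s

The horizontal speed doesn't affect the fall. With v_y0 = 0, h = ½ g t².
t = √(2 × 1.04 / 9.8) = √0.2122 = 0.461 s.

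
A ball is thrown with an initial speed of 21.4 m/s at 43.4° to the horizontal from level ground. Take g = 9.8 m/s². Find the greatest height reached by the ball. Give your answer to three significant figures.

11.0 m

Vertical component of launch velocity: v_y = 21.4 sin 43.4° = 14.70 m/s.
At the highest point the vertical velocity is zero, so v_y² = 2 g h_max.
h_max = (14.70)² / (2 × 9.8) = 216.1 / 19.60 = 11.0 m.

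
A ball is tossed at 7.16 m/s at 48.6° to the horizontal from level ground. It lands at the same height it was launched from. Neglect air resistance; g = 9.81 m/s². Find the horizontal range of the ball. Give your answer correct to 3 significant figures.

5.18 m

For level ground, R = v₀² sin(2θ) / g.
sin(2 × 48.6°) = sin 97.20° = 0.9921.
R = (7.16)² × 0.9921 / 9.81 = 5.18 m.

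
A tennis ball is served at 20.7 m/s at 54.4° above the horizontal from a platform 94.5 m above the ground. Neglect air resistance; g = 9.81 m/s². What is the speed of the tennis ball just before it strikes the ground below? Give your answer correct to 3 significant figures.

47.8 m/s

v_x = 20.7 cos 54.4° = 12.05 m/s is unchanged throughout.
For the vertical component, v_y² = v_y0² + 2 g h = (16.83)² + 2×9.81×94.5 = 2137, so |v_y| = 46.23 m/s.
Impact speed = √(v_x² + v_y²) = √(145.2 + 2137) = 47.8 m/s.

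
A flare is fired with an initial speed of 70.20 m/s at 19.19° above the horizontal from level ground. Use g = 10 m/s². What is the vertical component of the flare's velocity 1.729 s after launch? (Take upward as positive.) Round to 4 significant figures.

5.785 m/s

Initial vertical component: v_y0 = 70.20 sin 19.19° = 23.075 m/s.
v_y(t) = v_y0 − g t = 23.075 − 10 × 1.729 = 5.785 m/s.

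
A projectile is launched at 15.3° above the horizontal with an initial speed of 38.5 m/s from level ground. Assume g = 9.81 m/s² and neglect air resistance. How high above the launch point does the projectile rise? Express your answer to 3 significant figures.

Vertical component of launch velocity: v_y = 38.5 sin 15.3° = 10.16 m/s.
At the highest point the vertical velocity is zero, so v_y² = 2 g h_max.
h_max = (10.16)² / (2 × 9.81) = 103.2 / 19.62 = 5.26 m.

5.26 m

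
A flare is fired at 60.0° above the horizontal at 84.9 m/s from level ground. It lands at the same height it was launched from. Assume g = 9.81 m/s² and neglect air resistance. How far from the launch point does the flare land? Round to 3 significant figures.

636 m

For level ground, R = v₀² sin(2θ) / g.
sin(2 × 60.0°) = sin 120.0° = 0.8660.
R = (84.9)² × 0.8660 / 9.81 = 636 m.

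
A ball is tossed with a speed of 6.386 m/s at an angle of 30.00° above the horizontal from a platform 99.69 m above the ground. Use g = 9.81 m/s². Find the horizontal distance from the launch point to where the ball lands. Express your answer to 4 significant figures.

Components: v_x = 6.386 cos 30.00° = 5.5304 m/s, v_y = 6.386 sin 30.00° = 3.1930 m/s.
Vertical: 0 = 99.69 + 3.1930 t − ½(9.81) t² ⇒ 4.905 t² − 3.1930 t − 99.69 = 0.
t = [3.1930 + √(10.195 + 1955.9)] / 9.810 = 4.8454 s.
Horizontal: R = v_x · t = 5.5304 × 4.8454 = 26.80 m.

26.80 m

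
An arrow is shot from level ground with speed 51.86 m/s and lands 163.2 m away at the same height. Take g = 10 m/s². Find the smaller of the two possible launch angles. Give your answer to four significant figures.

Level-ground range: R = v₀² sin(2θ)/g ⇒ sin 2θ = R g / v₀² = 163.2×10/51.86² = 0.6068.
2θ = arcsin(0.6068) = 37.358° or 180° − 37.358° = 142.642°.
So θ = 18.68° or θ = 71.32°.

18.68°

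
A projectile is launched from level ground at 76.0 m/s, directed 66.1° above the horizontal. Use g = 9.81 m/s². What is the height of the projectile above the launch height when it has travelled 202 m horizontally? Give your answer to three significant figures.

v_x = 76.0 cos 66.1° = 30.79 m/s, v_y0 = 76.0 sin 66.1° = 69.48 m/s.
Time to reach x = 202 m: t = x / v_x = 202 / 30.79 = 6.561 s.
y = v_y0 t − ½ g t² = 69.48×6.561 − 4.905×6.561² = 245 m.

245 m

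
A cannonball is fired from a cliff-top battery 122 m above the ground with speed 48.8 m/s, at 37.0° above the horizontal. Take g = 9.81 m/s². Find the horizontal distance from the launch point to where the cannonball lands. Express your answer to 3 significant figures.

343 m

Components: v_x = 48.8 cos 37.0° = 38.97 m/s, v_y = 48.8 sin 37.0° = 29.37 m/s.
Vertical: 0 = 122 + 29.37 t − ½(9.81) t² ⇒ 4.905 t² − 29.37 t − 122 = 0.
t = [29.37 + √(862.6 + 2394)] / 9.810 = 8.811 s.
Horizontal: R = v_x · t = 38.97 × 8.811 = 343 m.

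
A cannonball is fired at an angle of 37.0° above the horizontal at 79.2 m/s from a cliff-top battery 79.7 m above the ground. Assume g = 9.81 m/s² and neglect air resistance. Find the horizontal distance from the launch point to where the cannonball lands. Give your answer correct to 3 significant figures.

707 m

Components: v_x = 79.2 cos 37.0° = 63.25 m/s, v_y = 79.2 sin 37.0° = 47.66 m/s.
Vertical: 0 = 79.7 + 47.66 t − ½(9.81) t² ⇒ 4.905 t² − 47.66 t − 79.7 = 0.
t = [47.66 + √(2271 + 1564)] / 9.810 = 11.17 s.
Horizontal: R = v_x · t = 63.25 × 11.17 = 707 m.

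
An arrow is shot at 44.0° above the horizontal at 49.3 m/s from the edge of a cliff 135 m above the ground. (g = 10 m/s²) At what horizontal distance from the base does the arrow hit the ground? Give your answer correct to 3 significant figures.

Components: v_x = 49.3 cos 44.0° = 35.46 m/s, v_y = 49.3 sin 44.0° = 34.25 m/s.
Vertical: 0 = 135 + 34.25 t − ½(10) t² ⇒ 5.000 t² − 34.25 t − 135 = 0.
t = [34.25 + √(1173 + 2700)] / 10.00 = 9.648 s.
Horizontal: R = v_x · t = 35.46 × 9.648 = 342 m.

342 m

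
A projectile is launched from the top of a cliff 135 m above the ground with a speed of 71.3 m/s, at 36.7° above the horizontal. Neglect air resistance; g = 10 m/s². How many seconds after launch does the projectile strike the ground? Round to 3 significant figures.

Vertical component: v_y = 71.3 sin 36.7° = 42.61 m/s.
Taking up as positive with launch at y = 135 m, landing at y = 0: 0 = 135 + 42.61 t − ½(10) t².
Solving 5.000 t² − 42.61 t − 135 = 0 gives t = [42.61 + √(42.61² + 4·5.000·135)] / 10.00 = 11.0 s.

11.0 s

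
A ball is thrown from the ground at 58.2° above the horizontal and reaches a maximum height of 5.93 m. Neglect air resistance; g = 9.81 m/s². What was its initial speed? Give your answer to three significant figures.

At maximum height v_y = 0, so (v₀ sin θ)² = 2 g H.
v₀ sin 58.2° = √(2 × 9.81 × 5.93) = 10.79 m/s.
v₀ = 10.79 / sin 58.2° = 10.79 / 0.8499 = 12.7 m/s.

12.7 m/s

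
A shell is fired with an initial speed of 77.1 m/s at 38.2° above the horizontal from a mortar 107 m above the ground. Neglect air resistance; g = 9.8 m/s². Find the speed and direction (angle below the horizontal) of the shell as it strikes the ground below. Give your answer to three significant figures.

89.7 m/s at 47.5° below the horizontal

v_x = 77.1 cos 38.2° = 60.59 m/s (constant).
|v_y| at impact = √((47.68)² + 2×9.8×107) = 66.11 m/s.
Speed = √(60.59² + 66.11²) = 89.7 m/s; angle = arctan(66.11/60.59) = 47.5° below horizontal.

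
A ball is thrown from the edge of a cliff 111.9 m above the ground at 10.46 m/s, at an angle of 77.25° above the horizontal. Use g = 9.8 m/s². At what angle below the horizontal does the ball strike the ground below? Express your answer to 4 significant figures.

87.24°

v_x = 10.46 cos 77.25° = 2.3085 m/s.
At impact |v_y| = √(v_y0² + 2 g h) = √(10.202² + 2×9.8×111.9) = 47.930 m/s.
Angle below horizontal = arctan(|v_y| / v_x) = arctan(47.930 / 2.3085) = 87.24°.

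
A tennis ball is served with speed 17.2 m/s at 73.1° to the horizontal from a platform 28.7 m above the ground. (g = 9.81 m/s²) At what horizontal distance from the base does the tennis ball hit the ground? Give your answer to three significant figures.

Components: v_x = 17.2 cos 73.1° = 5.000 m/s, v_y = 17.2 sin 73.1° = 16.46 m/s.
Vertical: 0 = 28.7 + 16.46 t − ½(9.81) t² ⇒ 4.905 t² − 16.46 t − 28.7 = 0.
t = [16.46 + √(270.9 + 563.1)] / 9.810 = 4.622 s.
Horizontal: R = v_x · t = 5.000 × 4.622 = 23.1 m.

23.1 m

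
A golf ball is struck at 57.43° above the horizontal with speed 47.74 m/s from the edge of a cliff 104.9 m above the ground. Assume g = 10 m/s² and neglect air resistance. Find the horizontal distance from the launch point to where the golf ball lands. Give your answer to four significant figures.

260.1 m

Components: v_x = 47.74 cos 57.43° = 25.700 m/s, v_y = 47.74 sin 57.43° = 40.232 m/s.
Vertical: 0 = 104.9 + 40.232 t − ½(10) t² ⇒ 5.000 t² − 40.232 t − 104.9 = 0.
t = [40.232 + √(1618.6 + 2098.0)] / 10.00 = 10.120 s.
Horizontal: R = v_x · t = 25.700 × 10.120 = 260.1 m.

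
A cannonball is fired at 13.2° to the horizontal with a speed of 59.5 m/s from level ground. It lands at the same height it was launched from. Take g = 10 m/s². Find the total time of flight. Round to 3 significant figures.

Vertical component: v_y = 59.5 sin 13.2° = 13.59 m/s.
For a projectile landing at launch height, time of flight is t = 2 v_y / g = 2 × 13.59 / 10 = 2.72 s.

2.72 s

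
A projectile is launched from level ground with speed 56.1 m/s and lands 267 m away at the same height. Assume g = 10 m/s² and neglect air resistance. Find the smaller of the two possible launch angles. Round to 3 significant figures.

29.0°

Level-ground range: R = v₀² sin(2θ)/g ⇒ sin 2θ = R g / v₀² = 267×10/56.1² = 0.8484.
2θ = arcsin(0.8484) = 58.04° or 180° − 58.04° = 121.96°.
So θ = 29.0° or θ = 61.0°.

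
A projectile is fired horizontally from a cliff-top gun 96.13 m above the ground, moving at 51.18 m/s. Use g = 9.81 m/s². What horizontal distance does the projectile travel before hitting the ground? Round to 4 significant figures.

226.6 m

Initial vertical velocity is zero, so the fall time comes from h = ½ g t²: t = √(2 × 96.13 / 9.81) = 4.4270 s.
Horizontal motion is uniform at 51.18 m/s, so x = 51.18 × 4.4270 = 226.6 m.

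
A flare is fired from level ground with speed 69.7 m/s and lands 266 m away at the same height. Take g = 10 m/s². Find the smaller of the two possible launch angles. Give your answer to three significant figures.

16.6°

Level-ground range: R = v₀² sin(2θ)/g ⇒ sin 2θ = R g / v₀² = 266×10/69.7² = 0.5475.
2θ = arcsin(0.5475) = 33.20° or 180° − 33.20° = 146.80°.
So θ = 16.6° or θ = 73.4°.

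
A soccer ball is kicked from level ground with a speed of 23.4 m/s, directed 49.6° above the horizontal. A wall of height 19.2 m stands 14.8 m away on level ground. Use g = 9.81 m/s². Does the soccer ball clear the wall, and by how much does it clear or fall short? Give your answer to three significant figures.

v_x = 23.4 cos 49.6° = 15.17 m/s; v_y0 = 23.4 sin 49.6° = 17.82 m/s.
Time to reach the wall: t = 14.8 / 15.17 = 0.9756 s.
Height at that point: y = 17.82×0.9756 − 4.905×0.9756² = 12.72 m.
That is 19.2 − 12.72 = 6.48 m below the top of the wall, so the soccer ball does not clear it.

No — it falls 6.48 m short of clearing the wall.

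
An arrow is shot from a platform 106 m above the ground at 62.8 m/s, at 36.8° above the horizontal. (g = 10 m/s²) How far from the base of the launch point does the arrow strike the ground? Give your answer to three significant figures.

488 m

Components: v_x = 62.8 cos 36.8° = 50.29 m/s, v_y = 62.8 sin 36.8° = 37.62 m/s.
Vertical: 0 = 106 + 37.62 t − ½(10) t² ⇒ 5.000 t² − 37.62 t − 106 = 0.
t = [37.62 + √(1415 + 2120)] / 10.00 = 9.708 s.
Horizontal: R = v_x · t = 50.29 × 9.708 = 488 m.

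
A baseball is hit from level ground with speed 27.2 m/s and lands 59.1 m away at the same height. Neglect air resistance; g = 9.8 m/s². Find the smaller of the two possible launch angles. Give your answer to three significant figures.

25.8°

Level-ground range: R = v₀² sin(2θ)/g ⇒ sin 2θ = R g / v₀² = 59.1×9.8/27.2² = 0.7828.
2θ = arcsin(0.7828) = 51.52° or 180° − 51.52° = 128.48°.
So θ = 25.8° or θ = 64.2°.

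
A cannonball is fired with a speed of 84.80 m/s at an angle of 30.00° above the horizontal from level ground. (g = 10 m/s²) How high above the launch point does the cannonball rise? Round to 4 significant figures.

Vertical component of launch velocity: v_y = 84.80 sin 30.00° = 42.400 m/s.
At the highest point the vertical velocity is zero, so v_y² = 2 g h_max.
h_max = (42.400)² / (2 × 10) = 1797.8 / 20.00 = 89.89 m.

89.89 m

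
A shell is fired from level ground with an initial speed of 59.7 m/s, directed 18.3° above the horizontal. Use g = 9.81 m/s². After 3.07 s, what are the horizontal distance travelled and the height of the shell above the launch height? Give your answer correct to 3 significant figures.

x = 174 m, y = 11.3 m

v_x = 59.7 cos 18.3° = 56.68 m/s; v_y0 = 59.7 sin 18.3° = 18.75 m/s.
x = v_x t = 56.68 × 3.07 = 174 m.
y = v_y0 t − ½ g t² = 18.75×3.07 − 4.905×3.07² = 11.3 m.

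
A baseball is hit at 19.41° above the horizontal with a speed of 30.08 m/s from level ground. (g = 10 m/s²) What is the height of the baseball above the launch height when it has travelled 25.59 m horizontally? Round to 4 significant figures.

v_x = 30.08 cos 19.41° = 28.370 m/s, v_y0 = 30.08 sin 19.41° = 9.9964 m/s.
Time to reach x = 25.59 m: t = x / v_x = 25.59 / 28.370 = 0.90201 s.
y = v_y0 t − ½ g t² = 9.9964×0.90201 − 5.000×0.90201² = 4.949 m.

4.949 m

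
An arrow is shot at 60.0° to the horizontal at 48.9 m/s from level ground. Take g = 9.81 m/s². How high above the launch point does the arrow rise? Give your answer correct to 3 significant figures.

Vertical component of launch velocity: v_y = 48.9 sin 60.0° = 42.35 m/s.
At the highest point the vertical velocity is zero, so v_y² = 2 g h_max.
h_max = (42.35)² / (2 × 9.81) = 1794 / 19.62 = 91.4 m.

91.4 m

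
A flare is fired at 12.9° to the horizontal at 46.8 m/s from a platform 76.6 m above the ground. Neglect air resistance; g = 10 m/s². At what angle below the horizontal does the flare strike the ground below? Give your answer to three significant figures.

v_x = 46.8 cos 12.9° = 45.62 m/s.
At impact |v_y| = √(v_y0² + 2 g h) = √(10.45² + 2×10×76.6) = 40.51 m/s.
Angle below horizontal = arctan(|v_y| / v_x) = arctan(40.51 / 45.62) = 41.6°.

41.6°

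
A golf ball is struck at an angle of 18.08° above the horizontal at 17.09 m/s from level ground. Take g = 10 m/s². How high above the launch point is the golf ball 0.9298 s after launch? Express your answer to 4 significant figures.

v_y0 = 17.09 sin 18.08° = 5.3038 m/s.
y(t) = v_y0 t − ½ g t² = 5.3038×0.9298 − 5.000×0.9298² = 0.6088 m.

0.6088 m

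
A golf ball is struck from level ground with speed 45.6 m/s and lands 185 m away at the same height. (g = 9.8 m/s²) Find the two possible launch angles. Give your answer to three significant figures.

30.3° and 59.7°

Level-ground range: R = v₀² sin(2θ)/g ⇒ sin 2θ = R g / v₀² = 185×9.8/45.6² = 0.8719.
2θ = arcsin(0.8719) = 60.68° or 180° − 60.68° = 119.32°.
So θ = 30.3° or θ = 59.7°.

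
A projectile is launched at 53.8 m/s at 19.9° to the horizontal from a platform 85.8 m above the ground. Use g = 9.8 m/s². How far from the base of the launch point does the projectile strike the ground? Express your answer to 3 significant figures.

Components: v_x = 53.8 cos 19.9° = 50.59 m/s, v_y = 53.8 sin 19.9° = 18.31 m/s.
Vertical: 0 = 85.8 + 18.31 t − ½(9.8) t² ⇒ 4.900 t² − 18.31 t − 85.8 = 0.
t = [18.31 + √(335.3 + 1682)] / 9.800 = 6.451 s.
Horizontal: R = v_x · t = 50.59 × 6.451 = 326 m.

326 m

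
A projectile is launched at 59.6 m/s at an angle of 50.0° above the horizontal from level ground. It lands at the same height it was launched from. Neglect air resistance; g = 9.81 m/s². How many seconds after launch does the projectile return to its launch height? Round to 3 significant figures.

9.31 s

Vertical component: v_y = 59.6 sin 50.0° = 45.66 m/s.
For a projectile landing at launch height, time of flight is t = 2 v_y / g = 2 × 45.66 / 9.81 = 9.31 s.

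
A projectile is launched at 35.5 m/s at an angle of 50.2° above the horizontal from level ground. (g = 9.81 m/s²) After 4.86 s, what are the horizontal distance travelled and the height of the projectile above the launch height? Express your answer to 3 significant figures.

v_x = 35.5 cos 50.2° = 22.72 m/s; v_y0 = 35.5 sin 50.2° = 27.27 m/s.
x = v_x t = 22.72 × 4.86 = 110 m.
y = v_y0 t − ½ g t² = 27.27×4.86 − 4.905×4.86² = 16.7 m.

x = 110 m, y = 16.7 m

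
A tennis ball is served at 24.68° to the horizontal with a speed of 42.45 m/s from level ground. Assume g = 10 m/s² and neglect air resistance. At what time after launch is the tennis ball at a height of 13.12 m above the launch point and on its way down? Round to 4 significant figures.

2.492 s

v_y0 = 42.45 sin 24.68° = 17.725 m/s.
Set y = v_y0 t − ½ g t² = 13.12: 5.000 t² − 17.725 t + 13.12 = 0.
t = [17.725 ± √(314.18 − 262.40)] / 10 = (17.725 ± 7.1958) / 10, giving t = 1.053 s or t = 2.492 s.
On the way down corresponds to the larger root: t = 2.492 s.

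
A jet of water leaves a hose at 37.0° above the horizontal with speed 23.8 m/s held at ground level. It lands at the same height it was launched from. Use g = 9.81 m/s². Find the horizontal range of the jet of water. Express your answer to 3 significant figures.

Components: v_x = 23.8 cos 37.0° = 19.01 m/s, v_y = 23.8 sin 37.0° = 14.32 m/s.
Time of flight (same landing height): t = 2 v_y / g = 2 × 14.32 / 9.81 = 2.919 s.
Range: R = v_x · t = 19.01 × 2.919 = 55.5 m.

55.5 m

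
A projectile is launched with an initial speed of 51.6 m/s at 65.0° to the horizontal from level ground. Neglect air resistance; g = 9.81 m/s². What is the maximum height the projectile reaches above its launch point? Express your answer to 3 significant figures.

111 m

Vertical component of launch velocity: v_y = 51.6 sin 65.0° = 46.77 m/s.
At the highest point the vertical velocity is zero, so v_y² = 2 g h_max.
h_max = (46.77)² / (2 × 9.81) = 2187 / 19.62 = 111 m.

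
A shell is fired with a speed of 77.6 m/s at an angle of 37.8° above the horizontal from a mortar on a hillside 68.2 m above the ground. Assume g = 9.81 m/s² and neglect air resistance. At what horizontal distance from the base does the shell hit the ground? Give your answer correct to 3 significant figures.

672 m

Components: v_x = 77.6 cos 37.8° = 61.32 m/s, v_y = 77.6 sin 37.8° = 47.56 m/s.
Vertical: 0 = 68.2 + 47.56 t − ½(9.81) t² ⇒ 4.905 t² − 47.56 t − 68.2 = 0.
t = [47.56 + √(2262 + 1338)] / 9.810 = 10.96 s.
Horizontal: R = v_x · t = 61.32 × 10.96 = 672 m.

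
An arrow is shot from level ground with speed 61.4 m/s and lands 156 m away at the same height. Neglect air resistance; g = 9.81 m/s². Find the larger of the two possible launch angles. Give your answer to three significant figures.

Level-ground range: R = v₀² sin(2θ)/g ⇒ sin 2θ = R g / v₀² = 156×9.81/61.4² = 0.4059.
2θ = arcsin(0.4059) = 23.95° or 180° − 23.95° = 156.05°.
So θ = 12.0° or θ = 78.0°.

78.0°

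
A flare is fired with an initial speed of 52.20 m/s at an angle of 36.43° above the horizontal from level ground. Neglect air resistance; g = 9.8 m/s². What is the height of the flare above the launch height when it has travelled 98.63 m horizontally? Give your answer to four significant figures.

45.77 m

v_x = 52.20 cos 36.43° = 41.999 m/s, v_y0 = 52.20 sin 36.43° = 30.998 m/s.
Time to reach x = 98.63 m: t = x / v_x = 98.63 / 41.999 = 2.3484 s.
y = v_y0 t − ½ g t² = 30.998×2.3484 − 4.900×2.3484² = 45.77 m.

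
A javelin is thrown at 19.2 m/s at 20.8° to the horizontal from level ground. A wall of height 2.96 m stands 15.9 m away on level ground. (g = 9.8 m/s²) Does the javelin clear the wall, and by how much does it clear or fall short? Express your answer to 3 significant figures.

v_x = 19.2 cos 20.8° = 17.95 m/s; v_y0 = 19.2 sin 20.8° = 6.818 m/s.
Time to reach the wall: t = 15.9 / 17.95 = 0.8858 s.
Height at that point: y = 6.818×0.8858 − 4.900×0.8858² = 2.195 m.
That is 2.96 − 2.195 = 0.765 m below the top of the wall, so the javelin does not clear it.

No — it falls 0.765 m short of clearing the wall.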